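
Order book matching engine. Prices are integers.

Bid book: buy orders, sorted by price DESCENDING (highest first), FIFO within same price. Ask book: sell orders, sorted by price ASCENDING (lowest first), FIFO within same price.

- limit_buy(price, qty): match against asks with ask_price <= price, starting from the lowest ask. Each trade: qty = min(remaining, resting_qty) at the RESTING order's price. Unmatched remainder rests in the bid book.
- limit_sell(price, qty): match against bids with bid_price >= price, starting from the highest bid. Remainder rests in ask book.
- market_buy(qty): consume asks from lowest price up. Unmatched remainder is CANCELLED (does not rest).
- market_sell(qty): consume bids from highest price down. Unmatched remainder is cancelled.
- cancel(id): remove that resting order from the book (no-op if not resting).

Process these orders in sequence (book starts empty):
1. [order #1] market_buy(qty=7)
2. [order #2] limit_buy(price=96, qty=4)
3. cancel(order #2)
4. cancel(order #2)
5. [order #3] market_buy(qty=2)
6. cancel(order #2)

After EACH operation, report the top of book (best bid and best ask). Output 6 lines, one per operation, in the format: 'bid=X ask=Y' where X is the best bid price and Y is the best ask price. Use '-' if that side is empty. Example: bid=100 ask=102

Answer: bid=- ask=-
bid=96 ask=-
bid=- ask=-
bid=- ask=-
bid=- ask=-
bid=- ask=-

Derivation:
After op 1 [order #1] market_buy(qty=7): fills=none; bids=[-] asks=[-]
After op 2 [order #2] limit_buy(price=96, qty=4): fills=none; bids=[#2:4@96] asks=[-]
After op 3 cancel(order #2): fills=none; bids=[-] asks=[-]
After op 4 cancel(order #2): fills=none; bids=[-] asks=[-]
After op 5 [order #3] market_buy(qty=2): fills=none; bids=[-] asks=[-]
After op 6 cancel(order #2): fills=none; bids=[-] asks=[-]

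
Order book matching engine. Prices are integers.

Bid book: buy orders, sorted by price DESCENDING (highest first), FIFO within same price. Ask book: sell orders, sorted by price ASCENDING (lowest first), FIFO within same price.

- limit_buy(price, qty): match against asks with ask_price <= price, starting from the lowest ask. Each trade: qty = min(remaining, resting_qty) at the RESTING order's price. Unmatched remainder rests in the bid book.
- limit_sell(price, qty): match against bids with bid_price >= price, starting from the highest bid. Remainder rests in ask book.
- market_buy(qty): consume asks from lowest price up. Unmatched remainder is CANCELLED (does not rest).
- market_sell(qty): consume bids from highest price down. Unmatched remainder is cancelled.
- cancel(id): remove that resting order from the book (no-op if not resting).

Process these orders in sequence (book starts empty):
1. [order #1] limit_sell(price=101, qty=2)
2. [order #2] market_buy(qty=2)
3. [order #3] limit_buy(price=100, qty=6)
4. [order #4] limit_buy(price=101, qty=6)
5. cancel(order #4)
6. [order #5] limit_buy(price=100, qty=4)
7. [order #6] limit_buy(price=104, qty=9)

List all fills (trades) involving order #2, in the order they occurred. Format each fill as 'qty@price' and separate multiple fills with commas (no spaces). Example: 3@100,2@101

After op 1 [order #1] limit_sell(price=101, qty=2): fills=none; bids=[-] asks=[#1:2@101]
After op 2 [order #2] market_buy(qty=2): fills=#2x#1:2@101; bids=[-] asks=[-]
After op 3 [order #3] limit_buy(price=100, qty=6): fills=none; bids=[#3:6@100] asks=[-]
After op 4 [order #4] limit_buy(price=101, qty=6): fills=none; bids=[#4:6@101 #3:6@100] asks=[-]
After op 5 cancel(order #4): fills=none; bids=[#3:6@100] asks=[-]
After op 6 [order #5] limit_buy(price=100, qty=4): fills=none; bids=[#3:6@100 #5:4@100] asks=[-]
After op 7 [order #6] limit_buy(price=104, qty=9): fills=none; bids=[#6:9@104 #3:6@100 #5:4@100] asks=[-]

Answer: 2@101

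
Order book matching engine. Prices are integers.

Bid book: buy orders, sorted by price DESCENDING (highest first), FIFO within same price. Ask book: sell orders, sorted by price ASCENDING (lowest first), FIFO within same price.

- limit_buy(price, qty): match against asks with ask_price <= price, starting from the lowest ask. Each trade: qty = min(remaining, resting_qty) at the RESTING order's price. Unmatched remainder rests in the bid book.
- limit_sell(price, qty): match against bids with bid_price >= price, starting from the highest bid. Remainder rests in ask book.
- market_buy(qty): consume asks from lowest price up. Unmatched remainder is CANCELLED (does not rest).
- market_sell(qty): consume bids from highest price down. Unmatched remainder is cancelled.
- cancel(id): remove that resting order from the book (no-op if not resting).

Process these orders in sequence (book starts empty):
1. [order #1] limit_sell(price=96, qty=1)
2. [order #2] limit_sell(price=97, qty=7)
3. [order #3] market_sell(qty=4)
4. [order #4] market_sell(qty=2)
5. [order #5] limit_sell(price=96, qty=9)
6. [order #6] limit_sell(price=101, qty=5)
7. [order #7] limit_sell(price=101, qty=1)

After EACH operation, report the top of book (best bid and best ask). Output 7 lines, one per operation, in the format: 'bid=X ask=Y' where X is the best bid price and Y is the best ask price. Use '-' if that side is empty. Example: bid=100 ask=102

After op 1 [order #1] limit_sell(price=96, qty=1): fills=none; bids=[-] asks=[#1:1@96]
After op 2 [order #2] limit_sell(price=97, qty=7): fills=none; bids=[-] asks=[#1:1@96 #2:7@97]
After op 3 [order #3] market_sell(qty=4): fills=none; bids=[-] asks=[#1:1@96 #2:7@97]
After op 4 [order #4] market_sell(qty=2): fills=none; bids=[-] asks=[#1:1@96 #2:7@97]
After op 5 [order #5] limit_sell(price=96, qty=9): fills=none; bids=[-] asks=[#1:1@96 #5:9@96 #2:7@97]
After op 6 [order #6] limit_sell(price=101, qty=5): fills=none; bids=[-] asks=[#1:1@96 #5:9@96 #2:7@97 #6:5@101]
After op 7 [order #7] limit_sell(price=101, qty=1): fills=none; bids=[-] asks=[#1:1@96 #5:9@96 #2:7@97 #6:5@101 #7:1@101]

Answer: bid=- ask=96
bid=- ask=96
bid=- ask=96
bid=- ask=96
bid=- ask=96
bid=- ask=96
bid=- ask=96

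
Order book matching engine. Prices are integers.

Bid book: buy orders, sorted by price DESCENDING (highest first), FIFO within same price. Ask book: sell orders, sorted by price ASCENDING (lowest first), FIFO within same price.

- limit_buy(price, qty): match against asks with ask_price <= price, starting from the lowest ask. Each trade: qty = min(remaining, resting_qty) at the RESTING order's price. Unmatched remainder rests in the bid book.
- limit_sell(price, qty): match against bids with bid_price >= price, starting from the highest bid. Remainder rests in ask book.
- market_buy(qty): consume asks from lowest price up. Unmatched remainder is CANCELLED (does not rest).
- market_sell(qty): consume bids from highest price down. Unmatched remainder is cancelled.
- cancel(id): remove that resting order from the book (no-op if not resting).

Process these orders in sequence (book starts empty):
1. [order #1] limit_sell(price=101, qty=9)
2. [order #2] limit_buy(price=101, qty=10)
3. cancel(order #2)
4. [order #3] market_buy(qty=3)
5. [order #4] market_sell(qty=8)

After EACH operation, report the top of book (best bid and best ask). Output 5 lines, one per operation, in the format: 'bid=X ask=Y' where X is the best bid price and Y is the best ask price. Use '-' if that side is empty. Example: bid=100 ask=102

Answer: bid=- ask=101
bid=101 ask=-
bid=- ask=-
bid=- ask=-
bid=- ask=-

Derivation:
After op 1 [order #1] limit_sell(price=101, qty=9): fills=none; bids=[-] asks=[#1:9@101]
After op 2 [order #2] limit_buy(price=101, qty=10): fills=#2x#1:9@101; bids=[#2:1@101] asks=[-]
After op 3 cancel(order #2): fills=none; bids=[-] asks=[-]
After op 4 [order #3] market_buy(qty=3): fills=none; bids=[-] asks=[-]
After op 5 [order #4] market_sell(qty=8): fills=none; bids=[-] asks=[-]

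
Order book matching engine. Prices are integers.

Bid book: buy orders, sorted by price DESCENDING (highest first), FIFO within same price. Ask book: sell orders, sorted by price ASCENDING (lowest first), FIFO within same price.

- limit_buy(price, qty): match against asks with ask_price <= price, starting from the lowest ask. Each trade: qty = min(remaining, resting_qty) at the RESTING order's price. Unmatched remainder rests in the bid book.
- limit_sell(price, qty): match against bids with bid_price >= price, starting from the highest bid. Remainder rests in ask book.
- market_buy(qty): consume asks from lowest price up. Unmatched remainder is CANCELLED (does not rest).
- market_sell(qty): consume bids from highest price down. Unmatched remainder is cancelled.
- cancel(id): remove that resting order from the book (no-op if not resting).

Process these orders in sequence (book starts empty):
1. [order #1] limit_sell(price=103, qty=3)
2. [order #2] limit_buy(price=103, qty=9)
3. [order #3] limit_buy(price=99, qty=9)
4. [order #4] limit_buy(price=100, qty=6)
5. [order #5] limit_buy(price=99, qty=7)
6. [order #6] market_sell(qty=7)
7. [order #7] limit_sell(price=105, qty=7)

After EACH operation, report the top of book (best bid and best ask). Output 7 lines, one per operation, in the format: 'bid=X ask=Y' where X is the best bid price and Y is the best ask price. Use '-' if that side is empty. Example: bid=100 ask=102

Answer: bid=- ask=103
bid=103 ask=-
bid=103 ask=-
bid=103 ask=-
bid=103 ask=-
bid=100 ask=-
bid=100 ask=105

Derivation:
After op 1 [order #1] limit_sell(price=103, qty=3): fills=none; bids=[-] asks=[#1:3@103]
After op 2 [order #2] limit_buy(price=103, qty=9): fills=#2x#1:3@103; bids=[#2:6@103] asks=[-]
After op 3 [order #3] limit_buy(price=99, qty=9): fills=none; bids=[#2:6@103 #3:9@99] asks=[-]
After op 4 [order #4] limit_buy(price=100, qty=6): fills=none; bids=[#2:6@103 #4:6@100 #3:9@99] asks=[-]
After op 5 [order #5] limit_buy(price=99, qty=7): fills=none; bids=[#2:6@103 #4:6@100 #3:9@99 #5:7@99] asks=[-]
After op 6 [order #6] market_sell(qty=7): fills=#2x#6:6@103 #4x#6:1@100; bids=[#4:5@100 #3:9@99 #5:7@99] asks=[-]
After op 7 [order #7] limit_sell(price=105, qty=7): fills=none; bids=[#4:5@100 #3:9@99 #5:7@99] asks=[#7:7@105]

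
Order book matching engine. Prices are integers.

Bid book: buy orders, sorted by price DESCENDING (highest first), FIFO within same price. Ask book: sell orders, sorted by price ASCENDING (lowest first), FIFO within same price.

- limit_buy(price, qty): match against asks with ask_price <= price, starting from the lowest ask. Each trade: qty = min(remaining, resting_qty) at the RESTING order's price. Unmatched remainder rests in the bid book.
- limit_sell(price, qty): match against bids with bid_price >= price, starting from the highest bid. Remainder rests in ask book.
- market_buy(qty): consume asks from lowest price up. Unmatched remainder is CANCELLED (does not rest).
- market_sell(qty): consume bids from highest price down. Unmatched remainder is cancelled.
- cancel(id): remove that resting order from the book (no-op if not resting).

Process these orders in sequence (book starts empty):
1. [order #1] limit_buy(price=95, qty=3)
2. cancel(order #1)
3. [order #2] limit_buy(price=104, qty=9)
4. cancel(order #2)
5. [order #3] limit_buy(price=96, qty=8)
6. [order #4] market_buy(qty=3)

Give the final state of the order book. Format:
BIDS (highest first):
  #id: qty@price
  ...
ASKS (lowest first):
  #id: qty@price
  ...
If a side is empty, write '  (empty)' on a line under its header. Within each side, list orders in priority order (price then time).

After op 1 [order #1] limit_buy(price=95, qty=3): fills=none; bids=[#1:3@95] asks=[-]
After op 2 cancel(order #1): fills=none; bids=[-] asks=[-]
After op 3 [order #2] limit_buy(price=104, qty=9): fills=none; bids=[#2:9@104] asks=[-]
After op 4 cancel(order #2): fills=none; bids=[-] asks=[-]
After op 5 [order #3] limit_buy(price=96, qty=8): fills=none; bids=[#3:8@96] asks=[-]
After op 6 [order #4] market_buy(qty=3): fills=none; bids=[#3:8@96] asks=[-]

Answer: BIDS (highest first):
  #3: 8@96
ASKS (lowest first):
  (empty)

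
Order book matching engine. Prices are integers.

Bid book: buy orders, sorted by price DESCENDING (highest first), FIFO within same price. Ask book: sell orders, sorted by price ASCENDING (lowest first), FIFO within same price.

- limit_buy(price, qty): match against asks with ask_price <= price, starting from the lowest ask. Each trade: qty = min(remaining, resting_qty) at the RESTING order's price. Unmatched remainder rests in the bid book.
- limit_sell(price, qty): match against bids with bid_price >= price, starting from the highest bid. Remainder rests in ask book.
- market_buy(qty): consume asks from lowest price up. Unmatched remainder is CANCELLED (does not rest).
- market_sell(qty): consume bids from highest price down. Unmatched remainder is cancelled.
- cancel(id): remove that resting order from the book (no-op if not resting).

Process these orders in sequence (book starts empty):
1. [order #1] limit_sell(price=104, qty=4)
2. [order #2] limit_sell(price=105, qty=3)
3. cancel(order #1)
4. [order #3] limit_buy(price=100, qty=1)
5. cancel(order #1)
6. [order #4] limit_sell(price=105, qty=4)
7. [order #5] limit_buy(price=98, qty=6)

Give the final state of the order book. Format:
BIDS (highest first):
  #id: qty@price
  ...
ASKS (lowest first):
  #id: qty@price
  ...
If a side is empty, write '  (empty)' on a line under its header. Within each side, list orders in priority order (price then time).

Answer: BIDS (highest first):
  #3: 1@100
  #5: 6@98
ASKS (lowest first):
  #2: 3@105
  #4: 4@105

Derivation:
After op 1 [order #1] limit_sell(price=104, qty=4): fills=none; bids=[-] asks=[#1:4@104]
After op 2 [order #2] limit_sell(price=105, qty=3): fills=none; bids=[-] asks=[#1:4@104 #2:3@105]
After op 3 cancel(order #1): fills=none; bids=[-] asks=[#2:3@105]
After op 4 [order #3] limit_buy(price=100, qty=1): fills=none; bids=[#3:1@100] asks=[#2:3@105]
After op 5 cancel(order #1): fills=none; bids=[#3:1@100] asks=[#2:3@105]
After op 6 [order #4] limit_sell(price=105, qty=4): fills=none; bids=[#3:1@100] asks=[#2:3@105 #4:4@105]
After op 7 [order #5] limit_buy(price=98, qty=6): fills=none; bids=[#3:1@100 #5:6@98] asks=[#2:3@105 #4:4@105]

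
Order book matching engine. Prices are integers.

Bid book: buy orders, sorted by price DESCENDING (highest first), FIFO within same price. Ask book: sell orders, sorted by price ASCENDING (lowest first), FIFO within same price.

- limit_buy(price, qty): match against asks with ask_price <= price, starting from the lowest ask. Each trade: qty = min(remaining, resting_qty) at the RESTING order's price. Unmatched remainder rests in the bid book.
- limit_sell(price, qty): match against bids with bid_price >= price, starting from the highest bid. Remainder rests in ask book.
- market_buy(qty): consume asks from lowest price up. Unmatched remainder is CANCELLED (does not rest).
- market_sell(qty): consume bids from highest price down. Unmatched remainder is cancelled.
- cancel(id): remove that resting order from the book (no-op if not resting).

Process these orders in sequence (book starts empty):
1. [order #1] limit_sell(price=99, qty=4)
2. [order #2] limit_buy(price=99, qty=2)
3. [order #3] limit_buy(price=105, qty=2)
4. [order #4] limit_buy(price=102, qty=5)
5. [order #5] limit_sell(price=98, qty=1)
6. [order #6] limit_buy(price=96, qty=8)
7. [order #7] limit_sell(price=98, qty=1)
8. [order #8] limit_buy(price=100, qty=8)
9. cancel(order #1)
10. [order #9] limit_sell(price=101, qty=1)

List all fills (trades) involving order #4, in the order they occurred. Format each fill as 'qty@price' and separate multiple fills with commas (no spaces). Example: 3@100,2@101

Answer: 1@102,1@102,1@102

Derivation:
After op 1 [order #1] limit_sell(price=99, qty=4): fills=none; bids=[-] asks=[#1:4@99]
After op 2 [order #2] limit_buy(price=99, qty=2): fills=#2x#1:2@99; bids=[-] asks=[#1:2@99]
After op 3 [order #3] limit_buy(price=105, qty=2): fills=#3x#1:2@99; bids=[-] asks=[-]
After op 4 [order #4] limit_buy(price=102, qty=5): fills=none; bids=[#4:5@102] asks=[-]
After op 5 [order #5] limit_sell(price=98, qty=1): fills=#4x#5:1@102; bids=[#4:4@102] asks=[-]
After op 6 [order #6] limit_buy(price=96, qty=8): fills=none; bids=[#4:4@102 #6:8@96] asks=[-]
After op 7 [order #7] limit_sell(price=98, qty=1): fills=#4x#7:1@102; bids=[#4:3@102 #6:8@96] asks=[-]
After op 8 [order #8] limit_buy(price=100, qty=8): fills=none; bids=[#4:3@102 #8:8@100 #6:8@96] asks=[-]
After op 9 cancel(order #1): fills=none; bids=[#4:3@102 #8:8@100 #6:8@96] asks=[-]
After op 10 [order #9] limit_sell(price=101, qty=1): fills=#4x#9:1@102; bids=[#4:2@102 #8:8@100 #6:8@96] asks=[-]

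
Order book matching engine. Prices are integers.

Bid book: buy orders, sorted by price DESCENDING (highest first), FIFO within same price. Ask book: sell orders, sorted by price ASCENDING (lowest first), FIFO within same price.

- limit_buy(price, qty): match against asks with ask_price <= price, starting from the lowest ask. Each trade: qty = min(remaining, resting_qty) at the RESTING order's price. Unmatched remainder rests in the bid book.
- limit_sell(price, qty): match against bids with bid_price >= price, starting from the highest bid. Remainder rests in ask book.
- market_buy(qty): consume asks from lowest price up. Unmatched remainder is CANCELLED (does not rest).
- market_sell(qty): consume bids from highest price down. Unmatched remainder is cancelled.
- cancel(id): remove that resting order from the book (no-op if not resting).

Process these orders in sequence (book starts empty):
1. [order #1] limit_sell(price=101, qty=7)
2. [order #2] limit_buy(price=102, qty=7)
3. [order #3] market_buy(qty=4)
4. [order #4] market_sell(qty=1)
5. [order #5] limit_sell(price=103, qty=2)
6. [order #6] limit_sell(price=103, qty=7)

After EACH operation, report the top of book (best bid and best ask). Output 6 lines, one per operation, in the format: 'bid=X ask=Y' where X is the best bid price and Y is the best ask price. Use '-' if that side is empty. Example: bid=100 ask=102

Answer: bid=- ask=101
bid=- ask=-
bid=- ask=-
bid=- ask=-
bid=- ask=103
bid=- ask=103

Derivation:
After op 1 [order #1] limit_sell(price=101, qty=7): fills=none; bids=[-] asks=[#1:7@101]
After op 2 [order #2] limit_buy(price=102, qty=7): fills=#2x#1:7@101; bids=[-] asks=[-]
After op 3 [order #3] market_buy(qty=4): fills=none; bids=[-] asks=[-]
After op 4 [order #4] market_sell(qty=1): fills=none; bids=[-] asks=[-]
After op 5 [order #5] limit_sell(price=103, qty=2): fills=none; bids=[-] asks=[#5:2@103]
After op 6 [order #6] limit_sell(price=103, qty=7): fills=none; bids=[-] asks=[#5:2@103 #6:7@103]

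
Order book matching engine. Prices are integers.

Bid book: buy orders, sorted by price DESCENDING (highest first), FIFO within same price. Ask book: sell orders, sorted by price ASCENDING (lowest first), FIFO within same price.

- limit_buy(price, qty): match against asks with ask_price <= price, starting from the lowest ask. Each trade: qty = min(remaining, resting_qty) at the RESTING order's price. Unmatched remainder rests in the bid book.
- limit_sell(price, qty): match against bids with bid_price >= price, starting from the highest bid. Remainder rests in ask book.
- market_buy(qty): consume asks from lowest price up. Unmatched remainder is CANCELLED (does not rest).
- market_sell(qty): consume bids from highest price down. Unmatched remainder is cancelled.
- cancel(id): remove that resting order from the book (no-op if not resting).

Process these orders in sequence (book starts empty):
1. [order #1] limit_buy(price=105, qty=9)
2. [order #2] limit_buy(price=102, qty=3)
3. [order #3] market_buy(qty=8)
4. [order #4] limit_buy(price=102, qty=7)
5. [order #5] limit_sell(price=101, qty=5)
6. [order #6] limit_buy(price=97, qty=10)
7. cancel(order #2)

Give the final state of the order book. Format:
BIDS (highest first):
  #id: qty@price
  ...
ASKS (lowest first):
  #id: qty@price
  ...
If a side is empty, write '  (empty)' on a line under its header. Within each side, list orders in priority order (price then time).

After op 1 [order #1] limit_buy(price=105, qty=9): fills=none; bids=[#1:9@105] asks=[-]
After op 2 [order #2] limit_buy(price=102, qty=3): fills=none; bids=[#1:9@105 #2:3@102] asks=[-]
After op 3 [order #3] market_buy(qty=8): fills=none; bids=[#1:9@105 #2:3@102] asks=[-]
After op 4 [order #4] limit_buy(price=102, qty=7): fills=none; bids=[#1:9@105 #2:3@102 #4:7@102] asks=[-]
After op 5 [order #5] limit_sell(price=101, qty=5): fills=#1x#5:5@105; bids=[#1:4@105 #2:3@102 #4:7@102] asks=[-]
After op 6 [order #6] limit_buy(price=97, qty=10): fills=none; bids=[#1:4@105 #2:3@102 #4:7@102 #6:10@97] asks=[-]
After op 7 cancel(order #2): fills=none; bids=[#1:4@105 #4:7@102 #6:10@97] asks=[-]

Answer: BIDS (highest first):
  #1: 4@105
  #4: 7@102
  #6: 10@97
ASKS (lowest first):
  (empty)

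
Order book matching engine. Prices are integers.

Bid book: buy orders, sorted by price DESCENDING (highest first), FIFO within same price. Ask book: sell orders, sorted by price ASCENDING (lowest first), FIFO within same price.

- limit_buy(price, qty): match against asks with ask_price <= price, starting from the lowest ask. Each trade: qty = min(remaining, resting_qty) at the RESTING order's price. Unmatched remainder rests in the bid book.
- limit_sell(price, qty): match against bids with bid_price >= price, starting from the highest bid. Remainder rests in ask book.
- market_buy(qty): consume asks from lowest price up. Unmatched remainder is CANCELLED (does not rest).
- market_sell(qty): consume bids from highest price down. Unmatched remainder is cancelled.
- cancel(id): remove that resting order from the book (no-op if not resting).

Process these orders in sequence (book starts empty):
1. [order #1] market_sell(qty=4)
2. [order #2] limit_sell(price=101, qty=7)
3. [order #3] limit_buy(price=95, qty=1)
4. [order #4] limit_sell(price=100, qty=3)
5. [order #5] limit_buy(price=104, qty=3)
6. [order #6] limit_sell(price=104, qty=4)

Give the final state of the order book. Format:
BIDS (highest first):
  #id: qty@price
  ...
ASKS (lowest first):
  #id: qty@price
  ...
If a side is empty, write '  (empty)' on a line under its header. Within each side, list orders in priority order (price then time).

Answer: BIDS (highest first):
  #3: 1@95
ASKS (lowest first):
  #2: 7@101
  #6: 4@104

Derivation:
After op 1 [order #1] market_sell(qty=4): fills=none; bids=[-] asks=[-]
After op 2 [order #2] limit_sell(price=101, qty=7): fills=none; bids=[-] asks=[#2:7@101]
After op 3 [order #3] limit_buy(price=95, qty=1): fills=none; bids=[#3:1@95] asks=[#2:7@101]
After op 4 [order #4] limit_sell(price=100, qty=3): fills=none; bids=[#3:1@95] asks=[#4:3@100 #2:7@101]
After op 5 [order #5] limit_buy(price=104, qty=3): fills=#5x#4:3@100; bids=[#3:1@95] asks=[#2:7@101]
After op 6 [order #6] limit_sell(price=104, qty=4): fills=none; bids=[#3:1@95] asks=[#2:7@101 #6:4@104]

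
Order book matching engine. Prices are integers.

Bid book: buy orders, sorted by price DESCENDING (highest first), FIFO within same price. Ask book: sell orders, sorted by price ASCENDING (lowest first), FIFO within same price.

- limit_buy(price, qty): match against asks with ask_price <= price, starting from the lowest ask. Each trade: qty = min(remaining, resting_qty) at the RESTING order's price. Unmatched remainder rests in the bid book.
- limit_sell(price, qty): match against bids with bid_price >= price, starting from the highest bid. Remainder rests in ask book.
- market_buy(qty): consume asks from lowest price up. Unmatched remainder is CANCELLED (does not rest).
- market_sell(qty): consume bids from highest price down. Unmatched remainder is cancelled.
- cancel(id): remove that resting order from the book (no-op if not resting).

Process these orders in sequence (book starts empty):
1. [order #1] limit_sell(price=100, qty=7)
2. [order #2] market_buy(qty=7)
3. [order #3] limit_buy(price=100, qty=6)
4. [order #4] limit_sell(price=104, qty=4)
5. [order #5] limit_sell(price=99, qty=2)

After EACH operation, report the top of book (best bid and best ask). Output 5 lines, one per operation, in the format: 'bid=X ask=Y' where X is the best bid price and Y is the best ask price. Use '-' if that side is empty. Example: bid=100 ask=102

Answer: bid=- ask=100
bid=- ask=-
bid=100 ask=-
bid=100 ask=104
bid=100 ask=104

Derivation:
After op 1 [order #1] limit_sell(price=100, qty=7): fills=none; bids=[-] asks=[#1:7@100]
After op 2 [order #2] market_buy(qty=7): fills=#2x#1:7@100; bids=[-] asks=[-]
After op 3 [order #3] limit_buy(price=100, qty=6): fills=none; bids=[#3:6@100] asks=[-]
After op 4 [order #4] limit_sell(price=104, qty=4): fills=none; bids=[#3:6@100] asks=[#4:4@104]
After op 5 [order #5] limit_sell(price=99, qty=2): fills=#3x#5:2@100; bids=[#3:4@100] asks=[#4:4@104]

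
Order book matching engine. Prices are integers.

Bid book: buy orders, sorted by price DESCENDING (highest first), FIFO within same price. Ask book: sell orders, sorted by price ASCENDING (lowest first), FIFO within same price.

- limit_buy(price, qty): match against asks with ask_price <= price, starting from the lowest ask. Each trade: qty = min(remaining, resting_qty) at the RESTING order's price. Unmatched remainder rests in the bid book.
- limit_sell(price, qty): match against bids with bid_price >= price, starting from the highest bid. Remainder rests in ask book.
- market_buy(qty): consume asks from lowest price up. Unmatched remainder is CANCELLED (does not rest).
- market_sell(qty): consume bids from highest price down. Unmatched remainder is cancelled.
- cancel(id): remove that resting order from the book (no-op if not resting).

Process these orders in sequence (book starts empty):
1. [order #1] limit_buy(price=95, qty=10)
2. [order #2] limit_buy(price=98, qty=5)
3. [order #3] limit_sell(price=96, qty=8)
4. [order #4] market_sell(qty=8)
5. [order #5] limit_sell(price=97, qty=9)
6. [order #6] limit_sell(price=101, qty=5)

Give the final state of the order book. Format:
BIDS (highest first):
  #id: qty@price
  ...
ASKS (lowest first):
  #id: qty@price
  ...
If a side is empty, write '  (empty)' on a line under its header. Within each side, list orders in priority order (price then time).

After op 1 [order #1] limit_buy(price=95, qty=10): fills=none; bids=[#1:10@95] asks=[-]
After op 2 [order #2] limit_buy(price=98, qty=5): fills=none; bids=[#2:5@98 #1:10@95] asks=[-]
After op 3 [order #3] limit_sell(price=96, qty=8): fills=#2x#3:5@98; bids=[#1:10@95] asks=[#3:3@96]
After op 4 [order #4] market_sell(qty=8): fills=#1x#4:8@95; bids=[#1:2@95] asks=[#3:3@96]
After op 5 [order #5] limit_sell(price=97, qty=9): fills=none; bids=[#1:2@95] asks=[#3:3@96 #5:9@97]
After op 6 [order #6] limit_sell(price=101, qty=5): fills=none; bids=[#1:2@95] asks=[#3:3@96 #5:9@97 #6:5@101]

Answer: BIDS (highest first):
  #1: 2@95
ASKS (lowest first):
  #3: 3@96
  #5: 9@97
  #6: 5@101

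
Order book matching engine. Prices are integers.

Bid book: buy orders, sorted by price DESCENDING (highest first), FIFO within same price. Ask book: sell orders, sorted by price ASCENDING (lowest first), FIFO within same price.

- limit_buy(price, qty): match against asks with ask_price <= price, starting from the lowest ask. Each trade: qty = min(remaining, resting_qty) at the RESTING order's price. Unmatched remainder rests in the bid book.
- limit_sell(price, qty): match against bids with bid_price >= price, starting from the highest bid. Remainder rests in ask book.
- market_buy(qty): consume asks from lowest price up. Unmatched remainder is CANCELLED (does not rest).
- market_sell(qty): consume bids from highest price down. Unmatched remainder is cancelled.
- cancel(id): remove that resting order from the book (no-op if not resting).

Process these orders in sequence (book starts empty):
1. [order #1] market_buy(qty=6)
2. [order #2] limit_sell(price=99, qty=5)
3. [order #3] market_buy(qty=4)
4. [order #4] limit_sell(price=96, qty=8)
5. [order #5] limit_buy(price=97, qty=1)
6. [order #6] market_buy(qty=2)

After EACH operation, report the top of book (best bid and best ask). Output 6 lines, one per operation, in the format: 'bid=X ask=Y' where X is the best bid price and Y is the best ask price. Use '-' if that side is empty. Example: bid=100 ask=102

Answer: bid=- ask=-
bid=- ask=99
bid=- ask=99
bid=- ask=96
bid=- ask=96
bid=- ask=96

Derivation:
After op 1 [order #1] market_buy(qty=6): fills=none; bids=[-] asks=[-]
After op 2 [order #2] limit_sell(price=99, qty=5): fills=none; bids=[-] asks=[#2:5@99]
After op 3 [order #3] market_buy(qty=4): fills=#3x#2:4@99; bids=[-] asks=[#2:1@99]
After op 4 [order #4] limit_sell(price=96, qty=8): fills=none; bids=[-] asks=[#4:8@96 #2:1@99]
After op 5 [order #5] limit_buy(price=97, qty=1): fills=#5x#4:1@96; bids=[-] asks=[#4:7@96 #2:1@99]
After op 6 [order #6] market_buy(qty=2): fills=#6x#4:2@96; bids=[-] asks=[#4:5@96 #2:1@99]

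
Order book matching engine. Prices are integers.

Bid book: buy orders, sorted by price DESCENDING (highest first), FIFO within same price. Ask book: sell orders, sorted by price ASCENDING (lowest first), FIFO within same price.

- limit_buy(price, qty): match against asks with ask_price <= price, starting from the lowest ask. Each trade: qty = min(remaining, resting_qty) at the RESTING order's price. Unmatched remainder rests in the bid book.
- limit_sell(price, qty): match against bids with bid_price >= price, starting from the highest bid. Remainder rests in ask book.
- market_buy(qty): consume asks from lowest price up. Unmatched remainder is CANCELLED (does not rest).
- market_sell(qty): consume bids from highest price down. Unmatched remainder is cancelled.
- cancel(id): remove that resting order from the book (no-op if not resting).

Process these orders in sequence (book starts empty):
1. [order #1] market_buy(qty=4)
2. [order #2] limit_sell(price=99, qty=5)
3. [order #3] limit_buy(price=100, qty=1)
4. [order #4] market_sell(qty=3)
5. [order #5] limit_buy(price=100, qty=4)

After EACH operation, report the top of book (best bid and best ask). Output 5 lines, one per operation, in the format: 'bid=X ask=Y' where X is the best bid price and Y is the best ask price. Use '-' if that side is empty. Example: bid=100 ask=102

Answer: bid=- ask=-
bid=- ask=99
bid=- ask=99
bid=- ask=99
bid=- ask=-

Derivation:
After op 1 [order #1] market_buy(qty=4): fills=none; bids=[-] asks=[-]
After op 2 [order #2] limit_sell(price=99, qty=5): fills=none; bids=[-] asks=[#2:5@99]
After op 3 [order #3] limit_buy(price=100, qty=1): fills=#3x#2:1@99; bids=[-] asks=[#2:4@99]
After op 4 [order #4] market_sell(qty=3): fills=none; bids=[-] asks=[#2:4@99]
After op 5 [order #5] limit_buy(price=100, qty=4): fills=#5x#2:4@99; bids=[-] asks=[-]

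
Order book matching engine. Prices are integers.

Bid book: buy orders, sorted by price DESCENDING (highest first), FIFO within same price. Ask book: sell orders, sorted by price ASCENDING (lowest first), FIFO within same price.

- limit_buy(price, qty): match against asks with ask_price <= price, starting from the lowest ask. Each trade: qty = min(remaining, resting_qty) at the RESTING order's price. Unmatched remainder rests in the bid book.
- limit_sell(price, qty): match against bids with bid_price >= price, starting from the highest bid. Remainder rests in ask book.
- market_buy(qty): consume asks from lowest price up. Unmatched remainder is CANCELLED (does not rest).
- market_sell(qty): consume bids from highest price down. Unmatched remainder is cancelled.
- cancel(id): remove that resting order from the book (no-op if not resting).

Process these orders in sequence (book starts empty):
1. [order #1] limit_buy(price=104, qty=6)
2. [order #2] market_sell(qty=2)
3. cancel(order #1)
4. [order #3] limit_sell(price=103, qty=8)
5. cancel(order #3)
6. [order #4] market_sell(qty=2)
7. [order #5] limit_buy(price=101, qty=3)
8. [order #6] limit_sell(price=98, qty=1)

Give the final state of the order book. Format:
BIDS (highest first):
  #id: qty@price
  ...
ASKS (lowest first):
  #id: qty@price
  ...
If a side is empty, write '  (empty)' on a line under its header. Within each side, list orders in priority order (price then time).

After op 1 [order #1] limit_buy(price=104, qty=6): fills=none; bids=[#1:6@104] asks=[-]
After op 2 [order #2] market_sell(qty=2): fills=#1x#2:2@104; bids=[#1:4@104] asks=[-]
After op 3 cancel(order #1): fills=none; bids=[-] asks=[-]
After op 4 [order #3] limit_sell(price=103, qty=8): fills=none; bids=[-] asks=[#3:8@103]
After op 5 cancel(order #3): fills=none; bids=[-] asks=[-]
After op 6 [order #4] market_sell(qty=2): fills=none; bids=[-] asks=[-]
After op 7 [order #5] limit_buy(price=101, qty=3): fills=none; bids=[#5:3@101] asks=[-]
After op 8 [order #6] limit_sell(price=98, qty=1): fills=#5x#6:1@101; bids=[#5:2@101] asks=[-]

Answer: BIDS (highest first):
  #5: 2@101
ASKS (lowest first):
  (empty)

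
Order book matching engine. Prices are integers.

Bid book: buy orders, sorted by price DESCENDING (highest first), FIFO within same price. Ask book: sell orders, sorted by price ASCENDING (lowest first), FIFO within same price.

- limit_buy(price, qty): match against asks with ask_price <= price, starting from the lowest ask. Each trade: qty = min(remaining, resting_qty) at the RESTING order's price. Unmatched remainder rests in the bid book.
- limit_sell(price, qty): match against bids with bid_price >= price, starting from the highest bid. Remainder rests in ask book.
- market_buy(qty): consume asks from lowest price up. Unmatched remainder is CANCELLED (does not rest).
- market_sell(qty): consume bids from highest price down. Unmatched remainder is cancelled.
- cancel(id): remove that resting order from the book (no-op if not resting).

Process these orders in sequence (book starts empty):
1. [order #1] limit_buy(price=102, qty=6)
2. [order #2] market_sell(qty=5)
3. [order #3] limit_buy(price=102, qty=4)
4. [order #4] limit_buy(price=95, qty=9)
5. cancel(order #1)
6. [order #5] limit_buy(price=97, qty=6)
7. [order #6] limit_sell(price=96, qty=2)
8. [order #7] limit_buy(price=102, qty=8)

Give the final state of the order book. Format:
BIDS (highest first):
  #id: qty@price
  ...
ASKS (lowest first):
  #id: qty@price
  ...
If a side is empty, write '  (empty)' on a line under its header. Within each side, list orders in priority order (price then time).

Answer: BIDS (highest first):
  #3: 2@102
  #7: 8@102
  #5: 6@97
  #4: 9@95
ASKS (lowest first):
  (empty)

Derivation:
After op 1 [order #1] limit_buy(price=102, qty=6): fills=none; bids=[#1:6@102] asks=[-]
After op 2 [order #2] market_sell(qty=5): fills=#1x#2:5@102; bids=[#1:1@102] asks=[-]
After op 3 [order #3] limit_buy(price=102, qty=4): fills=none; bids=[#1:1@102 #3:4@102] asks=[-]
After op 4 [order #4] limit_buy(price=95, qty=9): fills=none; bids=[#1:1@102 #3:4@102 #4:9@95] asks=[-]
After op 5 cancel(order #1): fills=none; bids=[#3:4@102 #4:9@95] asks=[-]
After op 6 [order #5] limit_buy(price=97, qty=6): fills=none; bids=[#3:4@102 #5:6@97 #4:9@95] asks=[-]
After op 7 [order #6] limit_sell(price=96, qty=2): fills=#3x#6:2@102; bids=[#3:2@102 #5:6@97 #4:9@95] asks=[-]
After op 8 [order #7] limit_buy(price=102, qty=8): fills=none; bids=[#3:2@102 #7:8@102 #5:6@97 #4:9@95] asks=[-]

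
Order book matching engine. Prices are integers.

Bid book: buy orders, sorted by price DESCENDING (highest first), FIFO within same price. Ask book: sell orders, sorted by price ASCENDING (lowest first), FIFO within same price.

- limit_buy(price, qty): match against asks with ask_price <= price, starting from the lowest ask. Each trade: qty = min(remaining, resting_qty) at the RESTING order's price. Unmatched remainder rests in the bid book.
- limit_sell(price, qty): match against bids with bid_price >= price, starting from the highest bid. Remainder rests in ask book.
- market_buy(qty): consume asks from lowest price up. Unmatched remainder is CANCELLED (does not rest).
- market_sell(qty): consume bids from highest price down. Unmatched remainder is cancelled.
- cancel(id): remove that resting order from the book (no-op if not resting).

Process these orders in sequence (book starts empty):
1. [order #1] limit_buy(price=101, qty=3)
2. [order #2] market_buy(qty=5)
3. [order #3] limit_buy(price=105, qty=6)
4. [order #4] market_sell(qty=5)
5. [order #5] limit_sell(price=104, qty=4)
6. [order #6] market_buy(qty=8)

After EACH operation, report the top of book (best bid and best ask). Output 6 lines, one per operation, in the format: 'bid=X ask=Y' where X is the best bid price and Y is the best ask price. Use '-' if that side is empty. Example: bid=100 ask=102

After op 1 [order #1] limit_buy(price=101, qty=3): fills=none; bids=[#1:3@101] asks=[-]
After op 2 [order #2] market_buy(qty=5): fills=none; bids=[#1:3@101] asks=[-]
After op 3 [order #3] limit_buy(price=105, qty=6): fills=none; bids=[#3:6@105 #1:3@101] asks=[-]
After op 4 [order #4] market_sell(qty=5): fills=#3x#4:5@105; bids=[#3:1@105 #1:3@101] asks=[-]
After op 5 [order #5] limit_sell(price=104, qty=4): fills=#3x#5:1@105; bids=[#1:3@101] asks=[#5:3@104]
After op 6 [order #6] market_buy(qty=8): fills=#6x#5:3@104; bids=[#1:3@101] asks=[-]

Answer: bid=101 ask=-
bid=101 ask=-
bid=105 ask=-
bid=105 ask=-
bid=101 ask=104
bid=101 ask=-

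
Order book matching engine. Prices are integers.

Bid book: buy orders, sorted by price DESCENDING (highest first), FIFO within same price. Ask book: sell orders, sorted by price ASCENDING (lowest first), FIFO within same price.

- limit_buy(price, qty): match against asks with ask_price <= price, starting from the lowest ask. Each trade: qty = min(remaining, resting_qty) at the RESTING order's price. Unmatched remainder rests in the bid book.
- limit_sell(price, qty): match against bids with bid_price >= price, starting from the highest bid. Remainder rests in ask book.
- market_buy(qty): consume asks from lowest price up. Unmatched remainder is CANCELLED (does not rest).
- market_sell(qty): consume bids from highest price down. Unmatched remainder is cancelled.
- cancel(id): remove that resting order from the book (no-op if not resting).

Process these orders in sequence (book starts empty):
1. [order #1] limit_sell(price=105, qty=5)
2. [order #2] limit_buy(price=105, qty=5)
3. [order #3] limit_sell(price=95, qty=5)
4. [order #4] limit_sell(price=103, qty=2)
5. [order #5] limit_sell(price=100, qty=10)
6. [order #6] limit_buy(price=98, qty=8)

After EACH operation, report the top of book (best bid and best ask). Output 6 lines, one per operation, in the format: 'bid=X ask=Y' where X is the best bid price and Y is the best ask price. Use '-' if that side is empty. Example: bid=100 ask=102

Answer: bid=- ask=105
bid=- ask=-
bid=- ask=95
bid=- ask=95
bid=- ask=95
bid=98 ask=100

Derivation:
After op 1 [order #1] limit_sell(price=105, qty=5): fills=none; bids=[-] asks=[#1:5@105]
After op 2 [order #2] limit_buy(price=105, qty=5): fills=#2x#1:5@105; bids=[-] asks=[-]
After op 3 [order #3] limit_sell(price=95, qty=5): fills=none; bids=[-] asks=[#3:5@95]
After op 4 [order #4] limit_sell(price=103, qty=2): fills=none; bids=[-] asks=[#3:5@95 #4:2@103]
After op 5 [order #5] limit_sell(price=100, qty=10): fills=none; bids=[-] asks=[#3:5@95 #5:10@100 #4:2@103]
After op 6 [order #6] limit_buy(price=98, qty=8): fills=#6x#3:5@95; bids=[#6:3@98] asks=[#5:10@100 #4:2@103]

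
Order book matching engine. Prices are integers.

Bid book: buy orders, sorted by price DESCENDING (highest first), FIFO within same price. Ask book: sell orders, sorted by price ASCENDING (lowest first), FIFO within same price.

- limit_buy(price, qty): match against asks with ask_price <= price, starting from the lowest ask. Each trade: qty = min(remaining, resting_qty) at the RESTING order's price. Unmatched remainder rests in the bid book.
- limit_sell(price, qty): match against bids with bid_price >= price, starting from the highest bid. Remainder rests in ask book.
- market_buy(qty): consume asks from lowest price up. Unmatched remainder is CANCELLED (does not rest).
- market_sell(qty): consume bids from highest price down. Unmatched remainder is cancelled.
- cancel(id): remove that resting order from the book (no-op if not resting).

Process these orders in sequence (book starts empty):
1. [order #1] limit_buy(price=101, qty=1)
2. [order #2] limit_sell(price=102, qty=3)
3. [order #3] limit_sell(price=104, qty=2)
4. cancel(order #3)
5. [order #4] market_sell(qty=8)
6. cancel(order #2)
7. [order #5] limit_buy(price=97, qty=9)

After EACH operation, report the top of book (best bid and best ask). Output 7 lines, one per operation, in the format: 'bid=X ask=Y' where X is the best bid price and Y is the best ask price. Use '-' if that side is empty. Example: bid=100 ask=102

After op 1 [order #1] limit_buy(price=101, qty=1): fills=none; bids=[#1:1@101] asks=[-]
After op 2 [order #2] limit_sell(price=102, qty=3): fills=none; bids=[#1:1@101] asks=[#2:3@102]
After op 3 [order #3] limit_sell(price=104, qty=2): fills=none; bids=[#1:1@101] asks=[#2:3@102 #3:2@104]
After op 4 cancel(order #3): fills=none; bids=[#1:1@101] asks=[#2:3@102]
After op 5 [order #4] market_sell(qty=8): fills=#1x#4:1@101; bids=[-] asks=[#2:3@102]
After op 6 cancel(order #2): fills=none; bids=[-] asks=[-]
After op 7 [order #5] limit_buy(price=97, qty=9): fills=none; bids=[#5:9@97] asks=[-]

Answer: bid=101 ask=-
bid=101 ask=102
bid=101 ask=102
bid=101 ask=102
bid=- ask=102
bid=- ask=-
bid=97 ask=-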